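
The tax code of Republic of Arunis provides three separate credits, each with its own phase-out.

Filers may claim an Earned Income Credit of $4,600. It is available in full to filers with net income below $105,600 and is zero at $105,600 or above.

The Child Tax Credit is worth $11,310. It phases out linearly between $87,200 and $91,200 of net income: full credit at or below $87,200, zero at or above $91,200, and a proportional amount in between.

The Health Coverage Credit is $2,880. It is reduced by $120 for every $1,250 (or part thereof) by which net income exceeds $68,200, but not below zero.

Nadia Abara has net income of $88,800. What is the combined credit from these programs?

Earned Income Credit: $88,800 is below the $105,600 cutoff, so the full $4,600 applies.
Child Tax Credit: $88,800 is $1,600 into a $4,000 phase-out range, leaving 2,400/4,000 of the credit: $11,310 × 2,400/4,000 = $6,786.
Health Coverage Credit: income exceeds $68,200 by $20,600, which is 17 full-or-partial $1,250 increments; reduction = 17 × $120 = $2,040, leaving $840.
Total: $4,600 + $6,786 + $840 = $12,226.

$12,226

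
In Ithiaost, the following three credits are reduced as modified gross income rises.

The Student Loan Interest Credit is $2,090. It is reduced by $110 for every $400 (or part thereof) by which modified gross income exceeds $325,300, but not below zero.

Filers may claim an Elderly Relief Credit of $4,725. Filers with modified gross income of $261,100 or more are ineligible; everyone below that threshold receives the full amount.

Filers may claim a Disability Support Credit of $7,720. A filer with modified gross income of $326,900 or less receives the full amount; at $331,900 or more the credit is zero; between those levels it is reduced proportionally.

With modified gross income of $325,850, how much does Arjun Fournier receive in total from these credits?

$9,590

Student Loan Interest Credit: income exceeds $325,300 by $550, which is 2 full-or-partial $400 increments; reduction = 2 × $110 = $220, leaving $1,870.
Elderly Relief Credit: $325,850 meets or exceeds the $261,100 cutoff, so the credit is $0.
Disability Support Credit: $325,850 is at or below the $326,900 threshold, so the full $7,720 applies.
Total: $1,870 + $0 + $7,720 = $9,590.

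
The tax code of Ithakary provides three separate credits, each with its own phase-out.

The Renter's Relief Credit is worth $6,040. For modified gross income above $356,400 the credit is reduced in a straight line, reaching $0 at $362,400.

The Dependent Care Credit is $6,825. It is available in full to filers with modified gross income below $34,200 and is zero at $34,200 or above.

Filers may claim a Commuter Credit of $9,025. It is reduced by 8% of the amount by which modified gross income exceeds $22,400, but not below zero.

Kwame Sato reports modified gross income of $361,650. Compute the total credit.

$755

Renter's Relief Credit: $361,650 is $5,250 into a $6,000 phase-out range, leaving 750/6,000 of the credit: $6,040 × 750/6,000 = $755.
Dependent Care Credit: $361,650 meets or exceeds the $34,200 cutoff, so the credit is $0.
Commuter Credit: 8% of the $339,250 excess over $22,400 is $27,140 ≥ base, so the credit is $0.
Total: $755 + $0 + $0 = $755.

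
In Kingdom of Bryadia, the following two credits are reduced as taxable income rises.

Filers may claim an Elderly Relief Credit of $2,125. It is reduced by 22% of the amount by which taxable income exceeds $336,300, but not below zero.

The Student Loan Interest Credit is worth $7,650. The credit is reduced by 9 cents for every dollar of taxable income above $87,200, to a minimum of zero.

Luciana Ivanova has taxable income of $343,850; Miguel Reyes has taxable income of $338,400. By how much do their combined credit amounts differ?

Luciana ($343,850): Elderly Relief Credit: 22% of the $7,550 excess over $336,300 is $1,661; credit = $2,125 − $1,661 = $464. Student Loan Interest Credit: 9% of the $256,650 excess over $87,200 is $23,098.50 ≥ base, so the credit is $0. total $464 + $0 = $464
Miguel ($338,400): Elderly Relief Credit: 22% of the $2,100 excess over $336,300 is $462; credit = $2,125 − $462 = $1,663. Student Loan Interest Credit: 9% of the $251,200 excess over $87,200 is $22,608 ≥ base, so the credit is $0. total $1,663 + $0 = $1,663
Difference: |$464 − $1,663| = $1,199.

$1,199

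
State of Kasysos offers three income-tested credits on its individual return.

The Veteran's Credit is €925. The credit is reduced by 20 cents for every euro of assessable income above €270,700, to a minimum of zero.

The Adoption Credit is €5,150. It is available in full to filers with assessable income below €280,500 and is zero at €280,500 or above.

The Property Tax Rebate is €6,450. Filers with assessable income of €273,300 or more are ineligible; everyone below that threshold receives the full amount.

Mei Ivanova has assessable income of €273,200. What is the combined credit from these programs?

Veteran's Credit: 20% of the €2,500 excess over €270,700 is €500; credit = €925 − €500 = €425.
Adoption Credit: €273,200 is below the €280,500 cutoff, so the full €5,150 applies.
Property Tax Rebate: €273,200 is below the €273,300 cutoff, so the full €6,450 applies.
Total: €425 + €5,150 + €6,450 = €12,025.

€12,025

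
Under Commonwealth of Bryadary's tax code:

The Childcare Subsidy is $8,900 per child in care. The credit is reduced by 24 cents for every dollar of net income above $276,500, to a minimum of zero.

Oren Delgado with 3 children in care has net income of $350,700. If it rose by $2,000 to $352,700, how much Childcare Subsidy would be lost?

At $350,700 — base = 3 × $8,900 = $26,700. 24% of the $74,200 excess over $276,500 is $17,808; credit = $26,700 − $17,808 = $8,892.
At $352,700 — base = 3 × $8,900 = $26,700. 24% of the $76,200 excess over $276,500 is $18,288; credit = $26,700 − $18,288 = $8,412.
Lost: $8,892 − $8,412 = $480.

$480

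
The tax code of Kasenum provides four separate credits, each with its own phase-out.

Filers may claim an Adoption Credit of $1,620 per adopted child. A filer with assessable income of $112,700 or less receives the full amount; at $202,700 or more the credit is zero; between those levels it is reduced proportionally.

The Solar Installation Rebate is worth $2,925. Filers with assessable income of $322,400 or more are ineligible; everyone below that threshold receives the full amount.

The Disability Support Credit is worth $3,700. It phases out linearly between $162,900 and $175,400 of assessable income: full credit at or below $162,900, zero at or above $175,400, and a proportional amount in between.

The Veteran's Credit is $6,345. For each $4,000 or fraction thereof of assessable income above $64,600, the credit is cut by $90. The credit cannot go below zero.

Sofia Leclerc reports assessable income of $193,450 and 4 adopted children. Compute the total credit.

$6,966

Adoption Credit: base = 4 × $1,620 = $6,480. $193,450 is $80,750 into a $90,000 phase-out range, leaving 9,250/90,000 of the credit: $6,480 × 9,250/90,000 = $666.
Solar Installation Rebate: $193,450 is below the $322,400 cutoff, so the full $2,925 applies.
Disability Support Credit: $193,450 is at or above $175,400, so the credit is $0.
Veteran's Credit: income exceeds $64,600 by $128,850, which is 33 full-or-partial $4,000 increments; reduction = 33 × $90 = $2,970, leaving $3,375.
Total: $666 + $2,925 + $0 + $3,375 = $6,966.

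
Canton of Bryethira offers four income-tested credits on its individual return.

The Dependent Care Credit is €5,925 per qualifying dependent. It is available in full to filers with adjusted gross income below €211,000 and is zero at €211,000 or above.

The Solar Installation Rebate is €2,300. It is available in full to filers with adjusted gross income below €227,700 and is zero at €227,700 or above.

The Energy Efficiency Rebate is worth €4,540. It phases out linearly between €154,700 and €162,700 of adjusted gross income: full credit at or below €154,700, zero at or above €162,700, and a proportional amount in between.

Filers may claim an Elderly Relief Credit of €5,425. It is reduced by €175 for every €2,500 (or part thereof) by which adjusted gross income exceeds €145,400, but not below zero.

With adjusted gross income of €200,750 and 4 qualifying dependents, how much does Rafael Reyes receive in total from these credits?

€27,400

Dependent Care Credit: base = 4 × €5,925 = €23,700. €200,750 is below the €211,000 cutoff, so the full €23,700 applies.
Solar Installation Rebate: €200,750 is below the €227,700 cutoff, so the full €2,300 applies.
Energy Efficiency Rebate: €200,750 is at or above €162,700, so the credit is €0.
Elderly Relief Credit: income exceeds €145,400 by €55,350, which is 23 full-or-partial €2,500 increments; reduction = 23 × €175 = €4,025, leaving €1,400.
Total: €23,700 + €2,300 + €0 + €1,400 = €27,400.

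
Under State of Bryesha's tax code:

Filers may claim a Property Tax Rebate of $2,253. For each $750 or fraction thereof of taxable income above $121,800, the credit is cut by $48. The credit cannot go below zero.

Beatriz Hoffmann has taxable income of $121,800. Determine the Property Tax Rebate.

$2,253

Property Tax Rebate: $121,800 is at or below the $121,800 threshold, so the full $2,253 applies.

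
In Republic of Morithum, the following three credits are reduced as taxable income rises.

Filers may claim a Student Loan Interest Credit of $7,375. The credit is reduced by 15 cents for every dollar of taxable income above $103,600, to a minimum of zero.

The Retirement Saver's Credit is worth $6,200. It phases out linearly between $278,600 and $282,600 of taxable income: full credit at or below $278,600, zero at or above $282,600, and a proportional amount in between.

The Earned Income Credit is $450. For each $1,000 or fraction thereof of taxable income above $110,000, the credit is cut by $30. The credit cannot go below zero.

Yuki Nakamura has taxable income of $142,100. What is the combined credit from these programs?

$7,800

Student Loan Interest Credit: 15% of the $38,500 excess over $103,600 is $5,775; credit = $7,375 − $5,775 = $1,600.
Retirement Saver's Credit: $142,100 is at or below the $278,600 threshold, so the full $6,200 applies.
Earned Income Credit: income exceeds $110,000 by $32,100 → 33 increments × $30 = $990 ≥ base, so the credit is $0.
Total: $1,600 + $6,200 + $0 = $7,800.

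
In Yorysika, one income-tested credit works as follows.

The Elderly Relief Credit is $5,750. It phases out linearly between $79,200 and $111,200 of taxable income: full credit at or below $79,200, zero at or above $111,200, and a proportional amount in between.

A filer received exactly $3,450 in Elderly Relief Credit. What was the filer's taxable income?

$92,000

$3,450 is 3,450/5,750 of the full $5,750, so 2,300/5,750 of the $32,000 range has been used: income = $79,200 + $32,000 × 2,300/5,750 = $92,000.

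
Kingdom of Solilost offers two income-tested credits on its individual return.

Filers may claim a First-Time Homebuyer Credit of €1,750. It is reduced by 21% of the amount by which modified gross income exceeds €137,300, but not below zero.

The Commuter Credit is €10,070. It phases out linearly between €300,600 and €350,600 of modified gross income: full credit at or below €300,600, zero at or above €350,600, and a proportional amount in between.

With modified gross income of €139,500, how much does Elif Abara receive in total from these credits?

€11,358

First-Time Homebuyer Credit: 21% of the €2,200 excess over €137,300 is €462; credit = €1,750 − €462 = €1,288.
Commuter Credit: €139,500 is at or below the €300,600 threshold, so the full €10,070 applies.
Total: €1,288 + €10,070 = €11,358.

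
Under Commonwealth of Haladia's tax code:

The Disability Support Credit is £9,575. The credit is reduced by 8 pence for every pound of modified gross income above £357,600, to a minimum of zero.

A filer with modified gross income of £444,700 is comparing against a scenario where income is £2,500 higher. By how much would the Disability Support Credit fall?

At £444,700 — 8% of the £87,100 excess over £357,600 is £6,968; credit = £9,575 − £6,968 = £2,607.
At £447,200 — 8% of the £89,600 excess over £357,600 is £7,168; credit = £9,575 − £7,168 = £2,407.
Lost: £2,607 − £2,407 = £200.

£200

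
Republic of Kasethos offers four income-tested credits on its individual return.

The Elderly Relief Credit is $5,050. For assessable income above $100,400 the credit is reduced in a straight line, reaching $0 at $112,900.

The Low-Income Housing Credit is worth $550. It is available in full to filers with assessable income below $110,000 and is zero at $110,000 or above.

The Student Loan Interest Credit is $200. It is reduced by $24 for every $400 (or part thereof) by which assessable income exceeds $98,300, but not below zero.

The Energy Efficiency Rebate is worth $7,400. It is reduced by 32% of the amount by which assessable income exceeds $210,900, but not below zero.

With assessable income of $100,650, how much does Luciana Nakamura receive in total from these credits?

Elderly Relief Credit: $100,650 is $250 into a $12,500 phase-out range, leaving 12,250/12,500 of the credit: $5,050 × 12,250/12,500 = $4,949.
Low-Income Housing Credit: $100,650 is below the $110,000 cutoff, so the full $550 applies.
Student Loan Interest Credit: income exceeds $98,300 by $2,350, which is 6 full-or-partial $400 increments; reduction = 6 × $24 = $144, leaving $56.
Energy Efficiency Rebate: $100,650 is at or below the $210,900 threshold, so the full $7,400 applies.
Total: $4,949 + $550 + $56 + $7,400 = $12,955.

$12,955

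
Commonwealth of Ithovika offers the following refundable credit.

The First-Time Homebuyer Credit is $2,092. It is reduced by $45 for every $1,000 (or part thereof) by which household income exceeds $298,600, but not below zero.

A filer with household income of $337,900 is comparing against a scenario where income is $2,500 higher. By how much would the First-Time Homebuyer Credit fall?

$90

At $337,900 — income exceeds $298,600 by $39,300, which is 40 full-or-partial $1,000 increments; reduction = 40 × $45 = $1,800, leaving $292.
At $340,400 — income exceeds $298,600 by $41,800, which is 42 full-or-partial $1,000 increments; reduction = 42 × $45 = $1,890, leaving $202.
Lost: $292 − $202 = $90.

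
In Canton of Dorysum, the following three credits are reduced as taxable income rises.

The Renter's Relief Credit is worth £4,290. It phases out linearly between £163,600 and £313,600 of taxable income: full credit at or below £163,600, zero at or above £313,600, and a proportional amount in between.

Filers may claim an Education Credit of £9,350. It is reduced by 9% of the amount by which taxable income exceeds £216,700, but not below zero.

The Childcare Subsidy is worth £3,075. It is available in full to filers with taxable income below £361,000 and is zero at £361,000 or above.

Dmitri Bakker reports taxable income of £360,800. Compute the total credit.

Renter's Relief Credit: £360,800 is at or above £313,600, so the credit is £0.
Education Credit: 9% of the £144,100 excess over £216,700 is £12,969 ≥ base, so the credit is £0.
Childcare Subsidy: £360,800 is below the £361,000 cutoff, so the full £3,075 applies.
Total: £0 + £0 + £3,075 = £3,075.

£3,075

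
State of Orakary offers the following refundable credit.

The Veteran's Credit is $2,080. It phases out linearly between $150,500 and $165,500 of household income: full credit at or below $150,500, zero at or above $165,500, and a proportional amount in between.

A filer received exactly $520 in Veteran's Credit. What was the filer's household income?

$161,750

$520 is 520/2,080 of the full $2,080, so 1,560/2,080 of the $15,000 range has been used: income = $150,500 + $15,000 × 1,560/2,080 = $161,750.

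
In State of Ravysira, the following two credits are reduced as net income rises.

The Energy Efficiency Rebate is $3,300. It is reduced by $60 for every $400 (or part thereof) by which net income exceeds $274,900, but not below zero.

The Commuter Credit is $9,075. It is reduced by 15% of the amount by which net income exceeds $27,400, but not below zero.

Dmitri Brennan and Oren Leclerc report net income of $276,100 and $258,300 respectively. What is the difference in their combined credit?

$180

Dmitri ($276,100): Energy Efficiency Rebate: income exceeds $274,900 by $1,200, which is 3 full-or-partial $400 increments; reduction = 3 × $60 = $180, leaving $3,120. Commuter Credit: 15% of the $248,700 excess over $27,400 is $37,305 ≥ base, so the credit is $0. total $3,120 + $0 = $3,120
Oren ($258,300): Energy Efficiency Rebate: $258,300 is at or below the $274,900 threshold, so the full $3,300 applies. Commuter Credit: 15% of the $230,900 excess over $27,400 is $34,635 ≥ base, so the credit is $0. total $3,300 + $0 = $3,300
Difference: |$3,120 − $3,300| = $180.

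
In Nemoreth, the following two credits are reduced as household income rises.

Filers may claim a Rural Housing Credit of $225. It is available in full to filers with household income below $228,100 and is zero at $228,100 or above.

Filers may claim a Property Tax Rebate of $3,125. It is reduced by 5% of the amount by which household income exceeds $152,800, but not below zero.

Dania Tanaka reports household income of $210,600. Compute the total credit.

$460

Rural Housing Credit: $210,600 is below the $228,100 cutoff, so the full $225 applies.
Property Tax Rebate: 5% of the $57,800 excess over $152,800 is $2,890; credit = $3,125 − $2,890 = $235.
Total: $225 + $235 = $460.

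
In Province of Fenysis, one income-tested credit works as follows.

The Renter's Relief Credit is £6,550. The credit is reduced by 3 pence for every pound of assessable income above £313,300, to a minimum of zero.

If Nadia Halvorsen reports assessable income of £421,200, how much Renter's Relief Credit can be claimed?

Renter's Relief Credit: 3% of the £107,900 excess over £313,300 is £3,237; credit = £6,550 − £3,237 = £3,313.

£3,313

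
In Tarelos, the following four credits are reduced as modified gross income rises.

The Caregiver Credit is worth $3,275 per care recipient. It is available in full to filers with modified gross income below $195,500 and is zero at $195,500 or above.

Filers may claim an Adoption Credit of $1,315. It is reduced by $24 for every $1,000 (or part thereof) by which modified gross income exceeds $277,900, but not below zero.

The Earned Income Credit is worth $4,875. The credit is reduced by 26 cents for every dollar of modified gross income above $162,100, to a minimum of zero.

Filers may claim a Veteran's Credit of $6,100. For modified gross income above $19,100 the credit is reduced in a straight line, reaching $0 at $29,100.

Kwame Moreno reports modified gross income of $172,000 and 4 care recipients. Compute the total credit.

$16,716

Caregiver Credit: base = 4 × $3,275 = $13,100. $172,000 is below the $195,500 cutoff, so the full $13,100 applies.
Adoption Credit: $172,000 is at or below the $277,900 threshold, so the full $1,315 applies.
Earned Income Credit: 26% of the $9,900 excess over $162,100 is $2,574; credit = $4,875 − $2,574 = $2,301.
Veteran's Credit: $172,000 is at or above $29,100, so the credit is $0.
Total: $13,100 + $1,315 + $2,301 + $0 = $16,716.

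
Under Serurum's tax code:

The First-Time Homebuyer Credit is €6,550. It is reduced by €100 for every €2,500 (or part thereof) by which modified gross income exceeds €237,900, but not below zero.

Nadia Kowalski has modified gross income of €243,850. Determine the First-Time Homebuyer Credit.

€6,250

First-Time Homebuyer Credit: income exceeds €237,900 by €5,950, which is 3 full-or-partial €2,500 increments; reduction = 3 × €100 = €300, leaving €6,250.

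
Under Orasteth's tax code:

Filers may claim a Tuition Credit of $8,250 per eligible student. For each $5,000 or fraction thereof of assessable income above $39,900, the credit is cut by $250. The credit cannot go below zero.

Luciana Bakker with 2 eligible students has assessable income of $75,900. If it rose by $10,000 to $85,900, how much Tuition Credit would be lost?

At $75,900 — base = 2 × $8,250 = $16,500. income exceeds $39,900 by $36,000, which is 8 full-or-partial $5,000 increments; reduction = 8 × $250 = $2,000, leaving $14,500.
At $85,900 — base = 2 × $8,250 = $16,500. income exceeds $39,900 by $46,000, which is 10 full-or-partial $5,000 increments; reduction = 10 × $250 = $2,500, leaving $14,000.
Lost: $14,500 − $14,000 = $500.

$500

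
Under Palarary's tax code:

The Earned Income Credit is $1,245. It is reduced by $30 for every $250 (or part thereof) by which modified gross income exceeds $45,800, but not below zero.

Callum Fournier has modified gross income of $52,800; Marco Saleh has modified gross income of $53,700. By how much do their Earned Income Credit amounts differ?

$120

Callum ($52,800): Earned Income Credit: income exceeds $45,800 by $7,000, which is 28 full-or-partial $250 increments; reduction = 28 × $30 = $840, leaving $405.
Marco ($53,700): Earned Income Credit: income exceeds $45,800 by $7,900, which is 32 full-or-partial $250 increments; reduction = 32 × $30 = $960, leaving $285.
Difference: |$405 − $285| = $120.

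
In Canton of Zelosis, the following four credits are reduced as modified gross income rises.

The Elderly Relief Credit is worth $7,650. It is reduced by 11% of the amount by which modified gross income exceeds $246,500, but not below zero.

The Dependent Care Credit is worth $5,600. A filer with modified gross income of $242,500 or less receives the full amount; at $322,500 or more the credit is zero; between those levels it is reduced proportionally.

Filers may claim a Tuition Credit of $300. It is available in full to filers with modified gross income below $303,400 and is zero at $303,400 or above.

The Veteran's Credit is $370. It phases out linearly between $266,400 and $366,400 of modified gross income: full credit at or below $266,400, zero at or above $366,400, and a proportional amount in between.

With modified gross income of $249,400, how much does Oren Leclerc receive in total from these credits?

Elderly Relief Credit: 11% of the $2,900 excess over $246,500 is $319; credit = $7,650 − $319 = $7,331.
Dependent Care Credit: $249,400 is $6,900 into a $80,000 phase-out range, leaving 73,100/80,000 of the credit: $5,600 × 73,100/80,000 = $5,117.
Tuition Credit: $249,400 is below the $303,400 cutoff, so the full $300 applies.
Veteran's Credit: $249,400 is at or below the $266,400 threshold, so the full $370 applies.
Total: $7,331 + $5,117 + $300 + $370 = $13,118.

$13,118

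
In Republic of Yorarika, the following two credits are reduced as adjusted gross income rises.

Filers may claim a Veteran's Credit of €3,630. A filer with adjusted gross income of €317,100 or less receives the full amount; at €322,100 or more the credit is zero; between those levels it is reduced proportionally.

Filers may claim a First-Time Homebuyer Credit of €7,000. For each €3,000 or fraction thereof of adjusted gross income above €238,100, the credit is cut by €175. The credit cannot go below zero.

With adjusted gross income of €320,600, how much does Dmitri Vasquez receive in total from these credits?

Veteran's Credit: €320,600 is €3,500 into a €5,000 phase-out range, leaving 1,500/5,000 of the credit: €3,630 × 1,500/5,000 = €1,089.
First-Time Homebuyer Credit: income exceeds €238,100 by €82,500, which is 28 full-or-partial €3,000 increments; reduction = 28 × €175 = €4,900, leaving €2,100.
Total: €1,089 + €2,100 = €3,189.

€3,189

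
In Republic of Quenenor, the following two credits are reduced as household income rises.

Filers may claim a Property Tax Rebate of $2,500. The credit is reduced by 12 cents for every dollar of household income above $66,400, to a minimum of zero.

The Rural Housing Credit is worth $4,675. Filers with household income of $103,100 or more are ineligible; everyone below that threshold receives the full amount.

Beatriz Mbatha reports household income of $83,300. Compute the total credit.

Property Tax Rebate: 12% of the $16,900 excess over $66,400 is $2,028; credit = $2,500 − $2,028 = $472.
Rural Housing Credit: $83,300 is below the $103,100 cutoff, so the full $4,675 applies.
Total: $472 + $4,675 = $5,147.

$5,147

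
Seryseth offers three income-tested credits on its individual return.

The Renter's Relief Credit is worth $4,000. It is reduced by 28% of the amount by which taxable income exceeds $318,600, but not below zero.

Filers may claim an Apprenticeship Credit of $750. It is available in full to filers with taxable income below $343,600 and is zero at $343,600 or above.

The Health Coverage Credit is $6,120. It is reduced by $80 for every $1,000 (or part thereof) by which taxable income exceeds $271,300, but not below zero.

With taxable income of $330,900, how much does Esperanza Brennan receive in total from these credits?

$2,626

Renter's Relief Credit: 28% of the $12,300 excess over $318,600 is $3,444; credit = $4,000 − $3,444 = $556.
Apprenticeship Credit: $330,900 is below the $343,600 cutoff, so the full $750 applies.
Health Coverage Credit: income exceeds $271,300 by $59,600, which is 60 full-or-partial $1,000 increments; reduction = 60 × $80 = $4,800, leaving $1,320.
Total: $556 + $750 + $1,320 = $2,626.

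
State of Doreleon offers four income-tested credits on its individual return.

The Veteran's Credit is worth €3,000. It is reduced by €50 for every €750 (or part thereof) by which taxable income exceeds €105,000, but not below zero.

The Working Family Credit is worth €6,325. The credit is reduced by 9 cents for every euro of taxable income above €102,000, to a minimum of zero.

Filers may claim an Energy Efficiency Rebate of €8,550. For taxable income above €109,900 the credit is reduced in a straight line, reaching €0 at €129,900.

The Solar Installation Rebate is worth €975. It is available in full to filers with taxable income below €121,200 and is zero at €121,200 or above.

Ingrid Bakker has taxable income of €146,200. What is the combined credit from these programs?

Veteran's Credit: income exceeds €105,000 by €41,200, which is 55 full-or-partial €750 increments; reduction = 55 × €50 = €2,750, leaving €250.
Working Family Credit: 9% of the €44,200 excess over €102,000 is €3,978; credit = €6,325 − €3,978 = €2,347.
Energy Efficiency Rebate: €146,200 is at or above €129,900, so the credit is €0.
Solar Installation Rebate: €146,200 meets or exceeds the €121,200 cutoff, so the credit is €0.
Total: €250 + €2,347 + €0 + €0 = €2,597.

€2,597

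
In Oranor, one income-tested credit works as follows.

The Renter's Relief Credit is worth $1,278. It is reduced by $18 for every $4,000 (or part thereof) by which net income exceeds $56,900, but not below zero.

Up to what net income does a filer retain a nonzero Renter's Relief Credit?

$336,900

After 70 increments the reduction is 70 × $18 = $1,260, leaving $18; one more increment wipes it out. Increment 70 ends at excess 70 × $4,000 = $280,000, so the highest qualifying income is $56,900 + $280,000 = $336,900.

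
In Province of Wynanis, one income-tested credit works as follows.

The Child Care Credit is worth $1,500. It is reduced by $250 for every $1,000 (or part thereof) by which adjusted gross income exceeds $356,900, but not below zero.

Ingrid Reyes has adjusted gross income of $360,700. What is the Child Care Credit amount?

$500

Child Care Credit: income exceeds $356,900 by $3,800, which is 4 full-or-partial $1,000 increments; reduction = 4 × $250 = $1,000, leaving $500.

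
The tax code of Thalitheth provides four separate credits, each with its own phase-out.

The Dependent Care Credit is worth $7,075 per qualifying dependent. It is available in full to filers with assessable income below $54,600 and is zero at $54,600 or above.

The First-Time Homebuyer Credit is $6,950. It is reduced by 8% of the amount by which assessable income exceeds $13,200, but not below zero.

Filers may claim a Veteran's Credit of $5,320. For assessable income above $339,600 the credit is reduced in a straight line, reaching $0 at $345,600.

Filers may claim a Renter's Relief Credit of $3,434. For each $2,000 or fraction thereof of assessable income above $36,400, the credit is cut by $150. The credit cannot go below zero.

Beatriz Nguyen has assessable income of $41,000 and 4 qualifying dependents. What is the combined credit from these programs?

Dependent Care Credit: base = 4 × $7,075 = $28,300. $41,000 is below the $54,600 cutoff, so the full $28,300 applies.
First-Time Homebuyer Credit: 8% of the $27,800 excess over $13,200 is $2,224; credit = $6,950 − $2,224 = $4,726.
Veteran's Credit: $41,000 is at or below the $339,600 threshold, so the full $5,320 applies.
Renter's Relief Credit: income exceeds $36,400 by $4,600, which is 3 full-or-partial $2,000 increments; reduction = 3 × $150 = $450, leaving $2,984.
Total: $28,300 + $4,726 + $5,320 + $2,984 = $41,330.

$41,330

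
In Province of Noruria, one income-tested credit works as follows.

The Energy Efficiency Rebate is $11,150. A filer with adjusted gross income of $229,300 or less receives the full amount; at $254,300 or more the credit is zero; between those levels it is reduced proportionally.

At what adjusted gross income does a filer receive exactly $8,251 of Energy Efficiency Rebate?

$235,800

$8,251 is 8,251/11,150 of the full $11,150, so 2,899/11,150 of the $25,000 range has been used: income = $229,300 + $25,000 × 2,899/11,150 = $235,800.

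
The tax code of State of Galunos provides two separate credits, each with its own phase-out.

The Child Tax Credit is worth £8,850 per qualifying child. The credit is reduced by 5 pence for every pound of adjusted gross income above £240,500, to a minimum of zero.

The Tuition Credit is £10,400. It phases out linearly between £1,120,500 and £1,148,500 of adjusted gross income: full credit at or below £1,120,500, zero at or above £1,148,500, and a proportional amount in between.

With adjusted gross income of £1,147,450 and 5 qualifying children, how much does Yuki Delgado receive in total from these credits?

£390

Child Tax Credit: base = 5 × £8,850 = £44,250. 5% of the £906,950 excess over £240,500 is £45,347.50 ≥ base, so the credit is £0.
Tuition Credit: £1,147,450 is £26,950 into a £28,000 phase-out range, leaving 1,050/28,000 of the credit: £10,400 × 1,050/28,000 = £390.
Total: £0 + £390 = £390.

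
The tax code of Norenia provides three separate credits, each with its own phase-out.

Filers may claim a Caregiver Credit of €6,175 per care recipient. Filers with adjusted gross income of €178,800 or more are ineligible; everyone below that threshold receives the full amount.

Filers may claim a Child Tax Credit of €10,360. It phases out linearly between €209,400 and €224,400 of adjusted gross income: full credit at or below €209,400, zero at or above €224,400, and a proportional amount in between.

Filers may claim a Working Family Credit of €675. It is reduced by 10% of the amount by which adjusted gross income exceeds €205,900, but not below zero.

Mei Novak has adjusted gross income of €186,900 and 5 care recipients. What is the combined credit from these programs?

Caregiver Credit: base = 5 × €6,175 = €30,875. €186,900 meets or exceeds the €178,800 cutoff, so the credit is €0.
Child Tax Credit: €186,900 is at or below the €209,400 threshold, so the full €10,360 applies.
Working Family Credit: €186,900 is at or below the €205,900 threshold, so the full €675 applies.
Total: €0 + €10,360 + €675 = €11,035.

€11,035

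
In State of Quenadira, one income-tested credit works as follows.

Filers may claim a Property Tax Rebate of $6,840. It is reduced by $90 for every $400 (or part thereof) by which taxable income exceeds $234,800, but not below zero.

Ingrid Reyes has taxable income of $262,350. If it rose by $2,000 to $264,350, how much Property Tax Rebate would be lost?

$450

At $262,350 — income exceeds $234,800 by $27,550, which is 69 full-or-partial $400 increments; reduction = 69 × $90 = $6,210, leaving $630.
At $264,350 — income exceeds $234,800 by $29,550, which is 74 full-or-partial $400 increments; reduction = 74 × $90 = $6,660, leaving $180.
Lost: $630 − $180 = $450.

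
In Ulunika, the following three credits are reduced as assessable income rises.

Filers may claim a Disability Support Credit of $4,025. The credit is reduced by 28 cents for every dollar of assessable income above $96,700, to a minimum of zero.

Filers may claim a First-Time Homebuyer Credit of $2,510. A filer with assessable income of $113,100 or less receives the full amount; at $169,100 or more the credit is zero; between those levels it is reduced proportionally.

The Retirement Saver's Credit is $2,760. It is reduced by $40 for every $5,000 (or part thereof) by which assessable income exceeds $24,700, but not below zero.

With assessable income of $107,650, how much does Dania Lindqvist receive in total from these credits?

Disability Support Credit: 28% of the $10,950 excess over $96,700 is $3,066; credit = $4,025 − $3,066 = $959.
First-Time Homebuyer Credit: $107,650 is at or below the $113,100 threshold, so the full $2,510 applies.
Retirement Saver's Credit: income exceeds $24,700 by $82,950, which is 17 full-or-partial $5,000 increments; reduction = 17 × $40 = $680, leaving $2,080.
Total: $959 + $2,510 + $2,080 = $5,549.

$5,549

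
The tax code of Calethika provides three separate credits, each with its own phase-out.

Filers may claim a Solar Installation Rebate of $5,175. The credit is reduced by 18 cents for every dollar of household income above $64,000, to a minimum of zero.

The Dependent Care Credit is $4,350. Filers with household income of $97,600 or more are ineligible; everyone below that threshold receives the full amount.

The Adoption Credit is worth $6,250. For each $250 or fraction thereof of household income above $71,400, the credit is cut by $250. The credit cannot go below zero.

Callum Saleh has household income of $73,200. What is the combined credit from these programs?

$12,119

Solar Installation Rebate: 18% of the $9,200 excess over $64,000 is $1,656; credit = $5,175 − $1,656 = $3,519.
Dependent Care Credit: $73,200 is below the $97,600 cutoff, so the full $4,350 applies.
Adoption Credit: income exceeds $71,400 by $1,800, which is 8 full-or-partial $250 increments; reduction = 8 × $250 = $2,000, leaving $4,250.
Total: $3,519 + $4,350 + $4,250 = $12,119.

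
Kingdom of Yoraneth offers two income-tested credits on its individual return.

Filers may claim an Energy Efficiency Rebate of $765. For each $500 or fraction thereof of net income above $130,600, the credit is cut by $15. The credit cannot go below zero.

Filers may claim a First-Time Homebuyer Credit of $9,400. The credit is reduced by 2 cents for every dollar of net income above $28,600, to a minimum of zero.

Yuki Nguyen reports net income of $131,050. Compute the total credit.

Energy Efficiency Rebate: income exceeds $130,600 by $450, which is 1 full-or-partial $500 increment; reduction = 1 × $15 = $15, leaving $750.
First-Time Homebuyer Credit: 2% of the $102,450 excess over $28,600 is $2,049; credit = $9,400 − $2,049 = $7,351.
Total: $750 + $7,351 = $8,101.

$8,101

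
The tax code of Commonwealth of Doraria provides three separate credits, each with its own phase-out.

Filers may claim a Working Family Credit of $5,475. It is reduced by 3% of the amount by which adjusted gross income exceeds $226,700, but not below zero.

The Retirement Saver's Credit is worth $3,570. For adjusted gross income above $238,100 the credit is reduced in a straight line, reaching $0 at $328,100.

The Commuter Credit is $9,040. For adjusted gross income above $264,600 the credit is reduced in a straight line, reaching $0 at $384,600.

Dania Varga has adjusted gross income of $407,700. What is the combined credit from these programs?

$45

Working Family Credit: 3% of the $181,000 excess over $226,700 is $5,430; credit = $5,475 − $5,430 = $45.
Retirement Saver's Credit: $407,700 is at or above $328,100, so the credit is $0.
Commuter Credit: $407,700 is at or above $384,600, so the credit is $0.
Total: $45 + $0 + $0 = $45.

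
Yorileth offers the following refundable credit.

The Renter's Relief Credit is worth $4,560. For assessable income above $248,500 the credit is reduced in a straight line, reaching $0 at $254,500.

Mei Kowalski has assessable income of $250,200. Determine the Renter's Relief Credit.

$3,268

Renter's Relief Credit: $250,200 is $1,700 into a $6,000 phase-out range, leaving 4,300/6,000 of the credit: $4,560 × 4,300/6,000 = $3,268.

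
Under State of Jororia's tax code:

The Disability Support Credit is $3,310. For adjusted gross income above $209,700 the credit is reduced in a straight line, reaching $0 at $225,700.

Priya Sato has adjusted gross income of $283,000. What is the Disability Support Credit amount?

Disability Support Credit: $283,000 is at or above $225,700, so the credit is $0.

$0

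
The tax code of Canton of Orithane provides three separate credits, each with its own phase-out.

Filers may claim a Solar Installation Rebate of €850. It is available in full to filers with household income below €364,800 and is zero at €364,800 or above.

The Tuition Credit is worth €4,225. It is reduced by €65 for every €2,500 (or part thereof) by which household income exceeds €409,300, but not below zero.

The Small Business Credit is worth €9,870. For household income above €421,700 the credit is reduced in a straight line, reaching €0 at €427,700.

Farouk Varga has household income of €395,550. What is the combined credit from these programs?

€14,095

Solar Installation Rebate: €395,550 meets or exceeds the €364,800 cutoff, so the credit is €0.
Tuition Credit: €395,550 is at or below the €409,300 threshold, so the full €4,225 applies.
Small Business Credit: €395,550 is at or below the €421,700 threshold, so the full €9,870 applies.
Total: €0 + €4,225 + €9,870 = €14,095.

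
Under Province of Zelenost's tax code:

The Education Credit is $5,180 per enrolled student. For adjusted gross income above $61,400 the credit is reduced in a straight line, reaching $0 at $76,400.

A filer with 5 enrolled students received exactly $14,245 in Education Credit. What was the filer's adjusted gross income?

$68,150

Full credit = 5 × $5,180 = $25,900.
$14,245 is 14,245/25,900 of the full $25,900, so 11,655/25,900 of the $15,000 range has been used: income = $61,400 + $15,000 × 11,655/25,900 = $68,150.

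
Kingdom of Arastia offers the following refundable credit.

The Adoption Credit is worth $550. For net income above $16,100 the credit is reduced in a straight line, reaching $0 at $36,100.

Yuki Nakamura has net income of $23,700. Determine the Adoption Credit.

$341

Adoption Credit: $23,700 is $7,600 into a $20,000 phase-out range, leaving 12,400/20,000 of the credit: $550 × 12,400/20,000 = $341.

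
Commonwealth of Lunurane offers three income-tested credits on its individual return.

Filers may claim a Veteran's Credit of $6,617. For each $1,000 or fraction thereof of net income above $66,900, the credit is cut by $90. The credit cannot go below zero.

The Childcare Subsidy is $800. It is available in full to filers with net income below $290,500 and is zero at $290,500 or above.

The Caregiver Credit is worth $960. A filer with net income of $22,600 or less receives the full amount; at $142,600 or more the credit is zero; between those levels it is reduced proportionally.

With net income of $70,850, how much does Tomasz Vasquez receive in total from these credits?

$7,631

Veteran's Credit: income exceeds $66,900 by $3,950, which is 4 full-or-partial $1,000 increments; reduction = 4 × $90 = $360, leaving $6,257.
Childcare Subsidy: $70,850 is below the $290,500 cutoff, so the full $800 applies.
Caregiver Credit: $70,850 is $48,250 into a $120,000 phase-out range, leaving 71,750/120,000 of the credit: $960 × 71,750/120,000 = $574.
Total: $6,257 + $800 + $574 = $7,631.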